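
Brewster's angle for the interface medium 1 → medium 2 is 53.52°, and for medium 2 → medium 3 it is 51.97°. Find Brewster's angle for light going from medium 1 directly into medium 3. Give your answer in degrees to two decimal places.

n₂/n₁ = tan 53.52° = 1.3524 and n₃/n₂ = tan 51.97° = 1.2786.
Multiplying, n₃/n₁ = 1.3524 × 1.2786 = 1.7291, and θ_B(1→3) = arctan 1.7291 = 59.96°.

θ_B ≈ 59.96°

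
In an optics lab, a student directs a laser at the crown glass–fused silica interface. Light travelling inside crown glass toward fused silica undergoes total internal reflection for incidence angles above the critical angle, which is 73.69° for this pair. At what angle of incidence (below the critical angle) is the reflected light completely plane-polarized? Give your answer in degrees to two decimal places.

θ_B ≈ 43.82°

At the critical angle sin θ_c = n₂/n₁, giving n₂/n₁ = sin 73.69° = 0.9598.
Then tan θ_B = n₂/n₁ = 0.9598, so θ_B = arctan 0.9598 = 43.82°.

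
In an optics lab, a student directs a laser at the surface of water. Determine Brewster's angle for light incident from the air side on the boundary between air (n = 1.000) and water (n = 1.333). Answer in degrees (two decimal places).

θ_B ≈ 53.12°

Here n₂/n₁ = 1.333/1.000 = 1.3330, and Brewster's law gives tan θ_B = n₂/n₁. Taking the arctangent, θ_B = 53.12°.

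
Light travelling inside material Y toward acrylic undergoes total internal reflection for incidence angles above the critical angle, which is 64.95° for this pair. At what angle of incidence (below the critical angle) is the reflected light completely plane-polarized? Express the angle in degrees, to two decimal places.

sin θ_c = n₂/n₁, so n₂/n₁ = sin 64.95° = 0.9059.
Brewster: tan θ_B = n₂/n₁ = 0.9059.
θ_B = arctan(0.9059) = 42.17°.

θ_B ≈ 42.17°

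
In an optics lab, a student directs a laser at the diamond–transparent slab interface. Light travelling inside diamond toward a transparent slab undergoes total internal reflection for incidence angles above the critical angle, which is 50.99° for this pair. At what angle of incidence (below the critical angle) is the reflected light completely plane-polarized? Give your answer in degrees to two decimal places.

θ_B ≈ 37.85°

sin θ_c = n₂/n₁, so n₂/n₁ = sin 50.99° = 0.7770.
Brewster: tan θ_B = n₂/n₁ = 0.7770.
θ_B = arctan(0.7770) = 37.85°.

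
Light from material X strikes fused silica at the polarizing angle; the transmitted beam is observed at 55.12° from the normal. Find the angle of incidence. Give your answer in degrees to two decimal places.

Since the reflected and refracted rays are at right angles at the polarizing angle, θ_B + θ_t = 90°.
So θ_B = 90° − θ_t = 90° − 55.12° = 34.88°.

θ_B ≈ 34.88°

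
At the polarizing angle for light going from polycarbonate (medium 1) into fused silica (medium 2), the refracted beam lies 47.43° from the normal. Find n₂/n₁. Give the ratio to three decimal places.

θ_B + θ_t = 90°, so θ_B = 90° − 47.43° = 42.57°.
Then n₂/n₁ = tan θ_B = tan 42.57° = 0.919.

n₂/n₁ ≈ 0.919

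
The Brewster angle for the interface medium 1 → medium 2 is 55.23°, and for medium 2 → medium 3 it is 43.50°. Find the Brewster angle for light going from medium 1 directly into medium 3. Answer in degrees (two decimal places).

θ_B ≈ 53.81°

Each Brewster angle gives a ratio: n₂/n₁ = tan 55.23° = 1.4404, n₃/n₂ = tan 43.50° = 0.9490.
Multiplying, n₃/n₁ = 1.4404 × 0.9490 = 1.3669, and θ_B(1→3) = arctan 1.3669 = 53.81°.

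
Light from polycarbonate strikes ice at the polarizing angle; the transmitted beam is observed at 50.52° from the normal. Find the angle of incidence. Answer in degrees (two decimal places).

θ_B ≈ 39.48°

Since the reflected and refracted rays are at right angles at the polarizing angle, θ_B + θ_t = 90°.
So θ_B = 90° − θ_t = 90° − 50.52° = 39.48°.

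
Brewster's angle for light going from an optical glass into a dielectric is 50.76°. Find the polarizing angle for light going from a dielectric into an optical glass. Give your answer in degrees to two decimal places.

θ_B' ≈ 39.24°

tan θ_B' = n₁/n₂ = 1/tan θ_B, so θ_B' = 90° − θ_B.
θ_B' = 90° − 50.76° = 39.24°.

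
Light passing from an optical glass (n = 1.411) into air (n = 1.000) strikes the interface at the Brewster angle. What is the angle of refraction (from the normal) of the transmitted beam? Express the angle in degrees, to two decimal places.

θ_t ≈ 54.67°

tan θ_B = n₂/n₁ = 1.000/1.411 = 0.7087, so θ_B = 35.33°.
Since θ_B + θ_t = 90° at Brewster incidence, θ_t = 90° − 35.33° = 54.67°.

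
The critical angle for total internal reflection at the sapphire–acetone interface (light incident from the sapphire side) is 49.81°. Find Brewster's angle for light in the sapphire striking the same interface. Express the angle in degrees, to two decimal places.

θ_B ≈ 37.38°

sin θ_c = n₂/n₁, so n₂/n₁ = sin 49.81° = 0.7639.
Brewster: tan θ_B = n₂/n₁ = 0.7639.
θ_B = arctan(0.7639) = 37.38°.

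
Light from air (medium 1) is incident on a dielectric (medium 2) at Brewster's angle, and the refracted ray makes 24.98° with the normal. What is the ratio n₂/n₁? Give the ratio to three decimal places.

n₂/n₁ ≈ 2.146

At Brewster incidence θ_B = 90° − θ_t = 90° − 24.98° = 65.02°.
tan θ_B = n₂/n₁, so n₂/n₁ = tan 65.02° = 2.146.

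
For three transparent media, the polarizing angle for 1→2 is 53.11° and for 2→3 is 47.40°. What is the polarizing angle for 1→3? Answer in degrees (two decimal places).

θ_B ≈ 55.39°

Each Brewster angle gives a ratio: n₂/n₁ = tan 53.11° = 1.3324, n₃/n₂ = tan 47.40° = 1.0875.
So n₃/n₁ = (n₂/n₁)(n₃/n₂) = 1.3324 × 1.0875 = 1.4489.
θ_B(1→3) = arctan(1.4489) = 55.39°.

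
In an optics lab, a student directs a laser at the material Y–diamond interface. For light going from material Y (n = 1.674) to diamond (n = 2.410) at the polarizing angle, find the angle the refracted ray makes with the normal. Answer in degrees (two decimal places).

tan θ_B = n₂/n₁ = 2.410/1.674 = 1.4397, so θ_B = 55.22°.
The refracted ray is perpendicular to the reflected ray, so θ_t = 90° − θ_B = 34.78°.

θ_t ≈ 34.78°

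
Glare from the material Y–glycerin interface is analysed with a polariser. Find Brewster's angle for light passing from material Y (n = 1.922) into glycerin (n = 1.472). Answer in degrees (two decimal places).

Brewster's condition: tan θ_B = n₂/n₁ = 1.472/1.922 = 0.7659. Taking the arctangent, θ_B = 37.45°.

θ_B ≈ 37.45°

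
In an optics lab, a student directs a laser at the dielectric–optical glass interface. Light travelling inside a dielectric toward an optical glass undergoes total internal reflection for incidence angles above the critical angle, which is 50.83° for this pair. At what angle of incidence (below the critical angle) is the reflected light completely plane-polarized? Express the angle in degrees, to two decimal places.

n₂/n₁ = sin θ_c = sin 50.83° = 0.7753.
tan θ_B equals the same ratio, so θ_B = arctan(0.7753) = 37.79°.

θ_B ≈ 37.79°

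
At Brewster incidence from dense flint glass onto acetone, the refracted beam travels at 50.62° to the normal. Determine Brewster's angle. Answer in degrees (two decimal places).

Brewster's condition makes the reflected and refracted beams perpendicular: θ_B + θ_t = 90°.
So θ_B = 90° − θ_t = 90° − 50.62° = 39.38°.

θ_B ≈ 39.38°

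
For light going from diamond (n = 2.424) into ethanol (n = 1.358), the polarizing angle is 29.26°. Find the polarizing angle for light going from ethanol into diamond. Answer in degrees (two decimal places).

Reversing the direction swaps n₁ and n₂, so tan θ_B' = 1/tan θ_B and θ_B' = 90° − θ_B.
Hence θ_B' = 90° − 29.26° = 60.74°.

θ_B' ≈ 60.74°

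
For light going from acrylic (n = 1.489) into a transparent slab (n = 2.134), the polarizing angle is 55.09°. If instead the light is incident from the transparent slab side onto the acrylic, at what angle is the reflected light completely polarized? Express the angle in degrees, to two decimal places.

Reversing the direction swaps n₁ and n₂, so tan θ_B' = 1/tan θ_B and θ_B' = 90° − θ_B.
Hence θ_B' = 90° − 55.09° = 34.91°.

θ_B' ≈ 34.91°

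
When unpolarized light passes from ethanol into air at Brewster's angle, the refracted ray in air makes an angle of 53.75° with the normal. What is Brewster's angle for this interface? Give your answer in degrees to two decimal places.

θ_B ≈ 36.25°

Brewster's condition makes the reflected and refracted beams perpendicular: θ_B + θ_t = 90°.
So θ_B = 90° − θ_t = 90° − 53.75° = 36.25°.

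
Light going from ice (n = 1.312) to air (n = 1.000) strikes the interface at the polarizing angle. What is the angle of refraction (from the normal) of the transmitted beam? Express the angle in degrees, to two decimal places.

tan θ_B = n₂/n₁ = 1.000/1.312 = 0.7622, so θ_B = 37.31°.
Since θ_B + θ_t = 90° at Brewster incidence, θ_t = 90° − 37.31° = 52.69°.

θ_t ≈ 52.69°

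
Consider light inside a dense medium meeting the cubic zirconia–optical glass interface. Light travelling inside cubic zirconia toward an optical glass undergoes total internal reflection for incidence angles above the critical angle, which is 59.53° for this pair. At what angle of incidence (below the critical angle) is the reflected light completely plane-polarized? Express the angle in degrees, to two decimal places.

θ_B ≈ 40.76°

At the critical angle sin θ_c = n₂/n₁, giving n₂/n₁ = sin 59.53° = 0.8619.
Then tan θ_B = n₂/n₁ = 0.8619, so θ_B = arctan 0.8619 = 40.76°.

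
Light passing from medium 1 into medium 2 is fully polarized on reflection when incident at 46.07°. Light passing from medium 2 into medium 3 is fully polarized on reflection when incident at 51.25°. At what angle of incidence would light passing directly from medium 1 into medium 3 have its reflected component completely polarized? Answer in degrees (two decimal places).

Each Brewster angle gives a ratio: n₂/n₁ = tan 46.07° = 1.0381, n₃/n₂ = tan 51.25° = 1.2460.
So n₃/n₁ = (n₂/n₁)(n₃/n₂) = 1.0381 × 1.2460 = 1.2934.
θ_B(1→3) = arctan(1.2934) = 52.29°.

θ_B ≈ 52.29°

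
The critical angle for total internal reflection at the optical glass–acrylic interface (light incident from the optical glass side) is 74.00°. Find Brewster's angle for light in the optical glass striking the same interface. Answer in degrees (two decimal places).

θ_B ≈ 43.87°

sin θ_c = n₂/n₁, so n₂/n₁ = sin 74.00° = 0.9613.
Brewster: tan θ_B = n₂/n₁ = 0.9613.
θ_B = arctan(0.9613) = 43.87°.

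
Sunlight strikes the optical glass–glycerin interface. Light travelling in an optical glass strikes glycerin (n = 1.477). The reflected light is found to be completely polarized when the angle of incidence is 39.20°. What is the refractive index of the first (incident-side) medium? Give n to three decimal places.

n ≈ 1.811

Full polarization of the reflected beam means tan θ_B = n₂/n₁, where n₁ is the incident medium (an optical glass).
n₁ = n₂ / tan θ_B = 1.477 / tan 39.20° = 1.811.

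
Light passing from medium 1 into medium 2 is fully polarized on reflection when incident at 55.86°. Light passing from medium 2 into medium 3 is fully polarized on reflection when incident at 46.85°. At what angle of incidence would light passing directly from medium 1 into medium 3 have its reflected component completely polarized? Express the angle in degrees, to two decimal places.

θ_B ≈ 57.56°

tan θ_B(1→2) = n₂/n₁ = tan 55.86° = 1.4748.
tan θ_B(2→3) = n₃/n₂ = tan 46.85° = 1.0668.
Multiplying, n₃/n₁ = 1.4748 × 1.0668 = 1.5732, and θ_B(1→3) = arctan 1.5732 = 57.56°.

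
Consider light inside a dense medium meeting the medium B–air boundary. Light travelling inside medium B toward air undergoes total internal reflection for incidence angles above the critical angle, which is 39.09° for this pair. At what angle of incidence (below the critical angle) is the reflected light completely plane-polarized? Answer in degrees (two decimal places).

θ_B ≈ 32.23°

At the critical angle sin θ_c = n₂/n₁, giving n₂/n₁ = sin 39.09° = 0.6305.
Then tan θ_B = n₂/n₁ = 0.6305, so θ_B = arctan 0.6305 = 32.23°.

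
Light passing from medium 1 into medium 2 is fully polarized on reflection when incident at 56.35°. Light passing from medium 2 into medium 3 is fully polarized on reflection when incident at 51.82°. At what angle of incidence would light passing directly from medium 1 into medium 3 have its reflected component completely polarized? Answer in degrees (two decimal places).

θ_B ≈ 62.37°

n₂/n₁ = tan 56.35° = 1.5023 and n₃/n₂ = tan 51.82° = 1.2717.
n₃/n₁ = 1.9104. Then tan θ_B(1→3) = n₃/n₁, so θ_B(1→3) = arctan(1.9104) = 62.37°.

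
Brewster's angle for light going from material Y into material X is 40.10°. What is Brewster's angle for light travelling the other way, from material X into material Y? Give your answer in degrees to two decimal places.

θ_B' ≈ 49.90°

tan θ_B' = n₁/n₂ = 1/tan θ_B, so θ_B' = 90° − θ_B.
θ_B' = 90° − 40.10° = 49.90°.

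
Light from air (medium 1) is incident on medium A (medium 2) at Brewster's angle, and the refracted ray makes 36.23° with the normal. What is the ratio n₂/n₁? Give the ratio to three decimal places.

θ_B + θ_t = 90°, so θ_B = 90° − 36.23° = 53.77°.
tan θ_B = n₂/n₁, so n₂/n₁ = tan 53.77° = 1.365.

n₂/n₁ ≈ 1.365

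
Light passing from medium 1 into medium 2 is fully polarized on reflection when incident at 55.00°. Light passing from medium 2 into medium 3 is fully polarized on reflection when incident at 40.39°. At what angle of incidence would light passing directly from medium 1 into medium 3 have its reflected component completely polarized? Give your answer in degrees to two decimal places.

θ_B ≈ 50.54°

tan θ_B(1→2) = n₂/n₁ = tan 55.00° = 1.4281.
tan θ_B(2→3) = n₃/n₂ = tan 40.39° = 0.8508.
Multiplying, n₃/n₁ = 1.4281 × 0.8508 = 1.2150, and θ_B(1→3) = arctan 1.2150 = 50.54°.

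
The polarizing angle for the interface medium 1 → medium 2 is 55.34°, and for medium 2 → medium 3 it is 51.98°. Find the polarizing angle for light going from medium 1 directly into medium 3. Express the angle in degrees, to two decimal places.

n₂/n₁ = tan 55.34° = 1.4463 and n₃/n₂ = tan 51.98° = 1.2790.
So n₃/n₁ = (n₂/n₁)(n₃/n₂) = 1.4463 × 1.2790 = 1.8499.
θ_B(1→3) = arctan(1.8499) = 61.61°.

θ_B ≈ 61.61°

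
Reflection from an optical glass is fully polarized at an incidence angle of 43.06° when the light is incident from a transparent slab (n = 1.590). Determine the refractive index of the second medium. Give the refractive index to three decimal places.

n ≈ 1.486

Brewster's law: tan θ_B = n₂/n₁ (light incident in a transparent slab, refracted into an optical glass).
n₂ = n₁ tan θ_B = 1.590 × tan 43.06° = 1.486.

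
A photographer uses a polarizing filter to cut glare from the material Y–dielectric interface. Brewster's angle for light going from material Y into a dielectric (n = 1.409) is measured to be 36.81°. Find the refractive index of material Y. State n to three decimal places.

Full polarization of the reflected beam means tan θ_B = n₂/n₁, where n₁ is the incident medium (material Y).
n₁ = n₂ / tan θ_B = 1.409 / tan 36.81° = 1.883.

n ≈ 1.883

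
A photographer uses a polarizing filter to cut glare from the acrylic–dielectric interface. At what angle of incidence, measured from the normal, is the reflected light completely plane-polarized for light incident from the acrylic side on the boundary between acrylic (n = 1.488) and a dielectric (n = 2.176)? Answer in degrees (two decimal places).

θ_B ≈ 55.63°

At Brewster's angle the reflected and refracted rays are perpendicular, which with Snell's law gives tan θ_B = n₂/n₁.
tan θ_B = n₂/n₁ = 2.176/1.488 = 1.4624.
So θ_B = arctan 1.4624 = 55.63°.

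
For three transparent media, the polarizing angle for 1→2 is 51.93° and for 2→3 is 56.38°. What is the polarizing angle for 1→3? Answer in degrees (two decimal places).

θ_B ≈ 62.49°

n₂/n₁ = tan 51.93° = 1.2767 and n₃/n₂ = tan 56.38° = 1.5040.
n₃/n₁ = 1.9202. Then tan θ_B(1→3) = n₃/n₁, so θ_B(1→3) = arctan(1.9202) = 62.49°.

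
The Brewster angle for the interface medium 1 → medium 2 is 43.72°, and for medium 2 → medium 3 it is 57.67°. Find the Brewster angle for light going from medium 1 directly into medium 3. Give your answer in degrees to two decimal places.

θ_B ≈ 56.50°

Each Brewster angle gives a ratio: n₂/n₁ = tan 43.72° = 0.9563, n₃/n₂ = tan 57.67° = 1.5800.
n₃/n₁ = 1.5109. Then tan θ_B(1→3) = n₃/n₁, so θ_B(1→3) = arctan(1.5109) = 56.50°.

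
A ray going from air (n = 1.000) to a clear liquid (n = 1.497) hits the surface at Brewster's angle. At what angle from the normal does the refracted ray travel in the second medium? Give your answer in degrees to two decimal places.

θ_B = arctan(n₂/n₁) = arctan(1.497/1.000) = 56.26°.
At Brewster's angle the reflected and refracted rays are perpendicular, so θ_t = 90° − θ_B = 90° − 56.26° = 33.74°.

θ_t ≈ 33.74°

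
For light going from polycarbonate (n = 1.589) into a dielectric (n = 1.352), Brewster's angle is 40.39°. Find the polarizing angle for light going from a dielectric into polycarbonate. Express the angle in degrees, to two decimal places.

θ_B' ≈ 49.61°

Reversing the direction swaps n₁ and n₂, so tan θ_B' = 1/tan θ_B and θ_B' = 90° − θ_B.
Hence θ_B' = 90° − 40.39° = 49.61°.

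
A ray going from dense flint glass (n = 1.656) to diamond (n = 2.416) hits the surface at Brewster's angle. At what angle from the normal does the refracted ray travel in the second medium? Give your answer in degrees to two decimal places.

θ_t ≈ 34.43°

tan θ_B = n₂/n₁ = 2.416/1.656 = 1.4589, so θ_B = 55.57°.
At Brewster's angle the reflected and refracted rays are perpendicular, so θ_t = 90° − θ_B = 90° − 55.57° = 34.43°.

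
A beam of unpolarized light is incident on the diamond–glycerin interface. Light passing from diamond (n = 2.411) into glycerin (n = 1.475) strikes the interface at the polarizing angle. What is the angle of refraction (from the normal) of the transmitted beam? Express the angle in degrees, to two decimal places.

θ_t ≈ 58.54°

tan θ_B = n₂/n₁ = 1.475/2.411 = 0.6118, so θ_B = 31.46°.
At Brewster's angle the reflected and refracted rays are perpendicular, so θ_t = 90° − θ_B = 90° − 31.46° = 58.54°.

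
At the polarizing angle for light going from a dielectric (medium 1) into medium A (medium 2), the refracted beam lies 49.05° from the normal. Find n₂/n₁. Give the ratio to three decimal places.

n₂/n₁ ≈ 0.868

At Brewster incidence θ_B = 90° − θ_t = 90° − 49.05° = 40.95°.
tan θ_B = n₂/n₁, so n₂/n₁ = tan 40.95° = 0.868.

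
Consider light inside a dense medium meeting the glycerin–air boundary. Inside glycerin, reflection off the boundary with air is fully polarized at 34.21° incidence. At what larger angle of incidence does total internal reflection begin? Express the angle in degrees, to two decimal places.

θ_c ≈ 42.83°

n₂/n₁ = tan 34.21° = 0.6799; the critical angle satisfies sin θ_c = n₂/n₁.
θ_c = arcsin(0.6799) = 42.83°.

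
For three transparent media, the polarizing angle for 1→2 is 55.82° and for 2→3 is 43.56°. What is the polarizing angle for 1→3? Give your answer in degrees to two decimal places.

Each Brewster angle gives a ratio: n₂/n₁ = tan 55.82° = 1.4726, n₃/n₂ = tan 43.56° = 0.9510.
Multiplying, n₃/n₁ = 1.4726 × 0.9510 = 1.4003, and θ_B(1→3) = arctan 1.4003 = 54.47°.

θ_B ≈ 54.47°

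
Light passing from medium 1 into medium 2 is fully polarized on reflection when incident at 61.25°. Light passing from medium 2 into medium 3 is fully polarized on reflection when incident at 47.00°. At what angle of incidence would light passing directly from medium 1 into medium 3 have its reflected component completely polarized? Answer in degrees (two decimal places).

θ_B ≈ 62.91°

tan θ_B(1→2) = n₂/n₁ = tan 61.25° = 1.8228.
tan θ_B(2→3) = n₃/n₂ = tan 47.00° = 1.0724.
n₃/n₁ = 1.9547. Then tan θ_B(1→3) = n₃/n₁, so θ_B(1→3) = arctan(1.9547) = 62.91°.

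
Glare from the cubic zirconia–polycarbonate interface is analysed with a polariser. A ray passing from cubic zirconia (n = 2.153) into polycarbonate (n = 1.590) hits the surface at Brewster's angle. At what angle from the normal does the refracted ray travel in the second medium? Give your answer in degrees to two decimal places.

θ_t ≈ 53.55°

First find Brewster's angle: tan θ_B = 1.590/2.153 = 0.7385, giving θ_B = 36.45°.
Since θ_B + θ_t = 90° at Brewster incidence, θ_t = 90° − 36.45° = 53.55°.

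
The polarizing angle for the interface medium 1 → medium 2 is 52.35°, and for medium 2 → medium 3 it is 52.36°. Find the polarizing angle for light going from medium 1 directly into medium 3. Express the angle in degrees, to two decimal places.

θ_B ≈ 59.25°

n₂/n₁ = tan 52.35° = 1.2962 and n₃/n₂ = tan 52.36° = 1.2967.
So n₃/n₁ = (n₂/n₁)(n₃/n₂) = 1.2962 × 1.2967 = 1.6807.
θ_B(1→3) = arctan(1.6807) = 59.25°.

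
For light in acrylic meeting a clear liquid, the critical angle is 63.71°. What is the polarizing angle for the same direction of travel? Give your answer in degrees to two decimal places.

n₂/n₁ = sin θ_c = sin 63.71° = 0.8966.
tan θ_B equals the same ratio, so θ_B = arctan(0.8966) = 41.88°.

θ_B ≈ 41.88°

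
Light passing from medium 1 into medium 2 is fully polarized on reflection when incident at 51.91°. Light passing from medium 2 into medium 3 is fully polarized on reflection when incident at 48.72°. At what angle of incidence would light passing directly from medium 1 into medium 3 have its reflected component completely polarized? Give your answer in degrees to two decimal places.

n₂/n₁ = tan 51.91° = 1.2758 and n₃/n₂ = tan 48.72° = 1.1391.
So n₃/n₁ = (n₂/n₁)(n₃/n₂) = 1.2758 × 1.1391 = 1.4532.
θ_B(1→3) = arctan(1.4532) = 55.47°.

θ_B ≈ 55.47°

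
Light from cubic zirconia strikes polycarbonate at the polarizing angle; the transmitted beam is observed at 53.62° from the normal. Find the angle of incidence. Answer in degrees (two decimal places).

Brewster's condition makes the reflected and refracted beams perpendicular: θ_B + θ_t = 90°.
So θ_B = 90° − θ_t = 90° − 53.62° = 36.38°.

θ_B ≈ 36.38°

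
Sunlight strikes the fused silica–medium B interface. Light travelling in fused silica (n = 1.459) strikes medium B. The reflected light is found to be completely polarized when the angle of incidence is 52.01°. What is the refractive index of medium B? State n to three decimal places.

At Brewster's angle, tan θ_B = n₂/n₁ with n₁ on the incident side (fused silica) and n₂ on the transmitted side (medium B).
n₂ = n₁ tan θ_B = 1.459 × tan 52.01° = 1.868.

n ≈ 1.868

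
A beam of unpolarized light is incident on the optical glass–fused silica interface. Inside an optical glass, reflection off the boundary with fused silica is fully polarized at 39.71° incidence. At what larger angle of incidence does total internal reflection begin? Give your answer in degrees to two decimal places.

From Brewster, n₂/n₁ = tan θ_B = tan 39.71° = 0.8305.
Then sin θ_c = n₂/n₁ = 0.8305, so θ_c = arcsin 0.8305 = 56.15°.

θ_c ≈ 56.15°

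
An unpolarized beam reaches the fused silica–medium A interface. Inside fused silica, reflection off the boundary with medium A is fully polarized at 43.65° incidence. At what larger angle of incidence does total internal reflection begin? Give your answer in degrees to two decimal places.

θ_c ≈ 72.54°

tan θ_B = n₂/n₁ = tan 43.65° = 0.9540.
Total internal reflection: sin θ_c = n₂/n₁ = 0.9540.
θ_c = arcsin(0.9540) = 72.54°.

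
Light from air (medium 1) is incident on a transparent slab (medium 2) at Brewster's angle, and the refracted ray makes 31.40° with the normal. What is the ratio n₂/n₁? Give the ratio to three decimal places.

n₂/n₁ ≈ 1.638

θ_B + θ_t = 90°, so θ_B = 90° − 31.40° = 58.60°.
Then n₂/n₁ = tan θ_B = tan 58.60° = 1.638.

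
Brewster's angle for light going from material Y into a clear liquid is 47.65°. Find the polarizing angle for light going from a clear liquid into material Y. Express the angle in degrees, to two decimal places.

Reversing the direction swaps n₁ and n₂, so tan θ_B' = 1/tan θ_B and θ_B' = 90° − θ_B.
Hence θ_B' = 90° − 47.65° = 42.35°.

θ_B' ≈ 42.35°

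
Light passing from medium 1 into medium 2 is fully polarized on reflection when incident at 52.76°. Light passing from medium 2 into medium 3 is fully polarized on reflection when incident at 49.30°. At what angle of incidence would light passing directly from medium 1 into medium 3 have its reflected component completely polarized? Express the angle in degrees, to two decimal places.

n₂/n₁ = tan 52.76° = 1.3155 and n₃/n₂ = tan 49.30° = 1.1626.
Multiplying, n₃/n₁ = 1.3155 × 1.1626 = 1.5295, and θ_B(1→3) = arctan 1.5295 = 56.82°.

θ_B ≈ 56.82°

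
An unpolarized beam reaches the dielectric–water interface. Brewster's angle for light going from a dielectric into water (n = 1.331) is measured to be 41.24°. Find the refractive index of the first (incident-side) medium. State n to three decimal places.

n ≈ 1.518

Full polarization of the reflected beam means tan θ_B = n₂/n₁, where n₁ is the incident medium (a dielectric).
n₁ = n₂ / tan θ_B = 1.331 / tan 41.24° = 1.518.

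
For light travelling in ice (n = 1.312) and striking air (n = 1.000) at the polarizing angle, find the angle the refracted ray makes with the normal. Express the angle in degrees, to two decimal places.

tan θ_B = n₂/n₁ = 1.000/1.312 = 0.7622, so θ_B = 37.31°.
Since θ_B + θ_t = 90° at Brewster incidence, θ_t = 90° − 37.31° = 52.69°.

θ_t ≈ 52.69°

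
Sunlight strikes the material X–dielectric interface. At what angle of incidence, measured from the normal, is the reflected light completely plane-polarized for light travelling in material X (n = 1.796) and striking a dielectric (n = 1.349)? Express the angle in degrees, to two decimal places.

tan θ_B = n₂/n₁ = 1.349/1.796 = 0.7511.
θ_B = arctan(0.7511) = 36.91°.

θ_B ≈ 36.91°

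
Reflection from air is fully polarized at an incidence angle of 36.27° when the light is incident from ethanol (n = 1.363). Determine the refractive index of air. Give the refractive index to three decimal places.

At Brewster's angle, tan θ_B = n₂/n₁ with n₁ on the incident side (ethanol) and n₂ on the transmitted side (air).
n₂ = n₁ tan θ_B = 1.363 × tan 36.27° = 1.000.

n ≈ 1.000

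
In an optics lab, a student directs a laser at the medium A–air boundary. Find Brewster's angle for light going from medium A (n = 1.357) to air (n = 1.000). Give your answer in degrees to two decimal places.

Here n₂/n₁ = 1.000/1.357 = 0.7369, and Brewster's law gives tan θ_B = n₂/n₁.
θ_B = arctan(0.7369) = 36.39°.

θ_B ≈ 36.39°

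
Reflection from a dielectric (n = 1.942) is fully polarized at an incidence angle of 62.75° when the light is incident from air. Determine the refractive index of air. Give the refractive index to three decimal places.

n ≈ 1.000

Full polarization of the reflected beam means tan θ_B = n₂/n₁, where n₁ is the incident medium (air).
n₁ = n₂ / tan θ_B = 1.942 / tan 62.75° = 1.000.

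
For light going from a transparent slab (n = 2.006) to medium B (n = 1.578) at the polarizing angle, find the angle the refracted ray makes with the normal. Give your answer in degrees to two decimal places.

θ_t ≈ 51.81°

tan θ_B = n₂/n₁ = 1.578/2.006 = 0.7866, so θ_B = 38.19°.
Since θ_B + θ_t = 90° at Brewster incidence, θ_t = 90° − 38.19° = 51.81°.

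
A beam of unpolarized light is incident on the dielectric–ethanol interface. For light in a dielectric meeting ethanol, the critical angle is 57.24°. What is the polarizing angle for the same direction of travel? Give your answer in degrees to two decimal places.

sin θ_c = n₂/n₁, so n₂/n₁ = sin 57.24° = 0.8409.
Brewster: tan θ_B = n₂/n₁ = 0.8409.
θ_B = arctan(0.8409) = 40.06°.

θ_B ≈ 40.06°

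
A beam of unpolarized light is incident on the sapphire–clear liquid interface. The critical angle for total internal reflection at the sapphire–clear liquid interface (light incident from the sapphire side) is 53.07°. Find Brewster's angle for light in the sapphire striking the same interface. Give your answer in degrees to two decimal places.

θ_B ≈ 38.64°

At the critical angle sin θ_c = n₂/n₁, giving n₂/n₁ = sin 53.07° = 0.7994.
Then tan θ_B = n₂/n₁ = 0.7994, so θ_B = arctan 0.7994 = 38.64°.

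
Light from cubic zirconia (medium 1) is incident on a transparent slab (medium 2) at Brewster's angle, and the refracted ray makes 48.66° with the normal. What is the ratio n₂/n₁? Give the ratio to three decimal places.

θ_B + θ_t = 90°, so θ_B = 90° − 48.66° = 41.34°.
Then n₂/n₁ = tan θ_B = tan 41.34° = 0.880.

n₂/n₁ ≈ 0.880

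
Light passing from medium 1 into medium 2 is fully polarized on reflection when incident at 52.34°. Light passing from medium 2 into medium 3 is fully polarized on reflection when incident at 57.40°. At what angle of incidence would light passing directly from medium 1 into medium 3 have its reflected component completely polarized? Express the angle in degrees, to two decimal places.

θ_B ≈ 63.73°

tan θ_B(1→2) = n₂/n₁ = tan 52.34° = 1.2957.
tan θ_B(2→3) = n₃/n₂ = tan 57.40° = 1.5637.
n₃/n₁ = 2.0261. Then tan θ_B(1→3) = n₃/n₁, so θ_B(1→3) = arctan(2.0261) = 63.73°.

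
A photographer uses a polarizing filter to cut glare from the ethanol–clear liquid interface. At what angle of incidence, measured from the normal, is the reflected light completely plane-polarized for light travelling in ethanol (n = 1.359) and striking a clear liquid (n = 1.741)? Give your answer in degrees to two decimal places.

θ_B ≈ 52.02°

Here n₂/n₁ = 1.741/1.359 = 1.2811, and Brewster's law gives tan θ_B = n₂/n₁. Taking the arctangent, θ_B = 52.02°.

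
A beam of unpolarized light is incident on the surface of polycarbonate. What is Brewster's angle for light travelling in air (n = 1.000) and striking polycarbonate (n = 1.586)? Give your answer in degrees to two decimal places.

tan θ_B = n₂/n₁ = 1.586/1.000 = 1.5860.
So θ_B = arctan 1.5860 = 57.77°.

θ_B ≈ 57.77°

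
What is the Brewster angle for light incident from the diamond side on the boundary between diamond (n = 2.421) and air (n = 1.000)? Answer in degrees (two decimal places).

θ_B ≈ 22.44°

At Brewster's angle the reflected and refracted rays are perpendicular, which with Snell's law gives tan θ_B = n₂/n₁.
Brewster's condition: tan θ_B = n₂/n₁ = 1.000/2.421 = 0.4131. Taking the arctangent, θ_B = 22.44°.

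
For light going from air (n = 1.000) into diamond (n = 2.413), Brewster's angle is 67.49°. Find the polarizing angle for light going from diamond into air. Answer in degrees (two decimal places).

θ_B' ≈ 22.51°

The two Brewster angles are complementary: θ_B' = 90° − θ_B = 90° − 67.49° = 22.51°.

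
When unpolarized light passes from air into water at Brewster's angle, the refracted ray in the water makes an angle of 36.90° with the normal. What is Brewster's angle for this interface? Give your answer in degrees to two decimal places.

θ_B ≈ 53.10°

At Brewster's angle the reflected and refracted rays are perpendicular, so θ_B + θ_t = 90°.
So θ_B = 90° − θ_t = 90° − 36.90° = 53.10°.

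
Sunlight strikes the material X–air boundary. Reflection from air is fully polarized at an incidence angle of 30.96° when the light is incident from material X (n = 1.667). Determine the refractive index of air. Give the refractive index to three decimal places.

Full polarization of the reflected beam means tan θ_B = n₂/n₁, where n₁ is the incident medium (material X).
n₂ = n₁ tan θ_B = 1.667 × tan 30.96° = 1.000.

n ≈ 1.000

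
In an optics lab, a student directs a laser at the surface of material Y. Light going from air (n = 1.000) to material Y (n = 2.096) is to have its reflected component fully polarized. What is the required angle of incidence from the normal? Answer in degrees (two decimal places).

tan θ_B = n₂/n₁ = 2.096/1.000 = 2.0960.
θ_B = arctan(2.0960) = 64.49°.

θ_B ≈ 64.49°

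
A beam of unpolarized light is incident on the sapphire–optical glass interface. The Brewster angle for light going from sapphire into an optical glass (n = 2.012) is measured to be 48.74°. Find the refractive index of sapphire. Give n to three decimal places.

Brewster's law: tan θ_B = n₂/n₁ (light incident in sapphire, refracted into an optical glass).
n₁ = n₂ / tan θ_B = 2.012 / tan 48.74° = 1.765.

n ≈ 1.765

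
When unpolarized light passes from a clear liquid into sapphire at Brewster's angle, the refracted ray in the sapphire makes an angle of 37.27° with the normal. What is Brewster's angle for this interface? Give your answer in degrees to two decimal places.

θ_B ≈ 52.73°

At Brewster's angle the reflected and refracted rays are perpendicular, so θ_B + θ_t = 90°.
So θ_B = 90° − θ_t = 90° − 37.27° = 52.73°.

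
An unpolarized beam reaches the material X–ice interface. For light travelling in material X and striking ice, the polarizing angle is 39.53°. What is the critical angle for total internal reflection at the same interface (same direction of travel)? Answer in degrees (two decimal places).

θ_c ≈ 55.61°

n₂/n₁ = tan 39.53° = 0.8252; the critical angle satisfies sin θ_c = n₂/n₁.
θ_c = arcsin(0.8252) = 55.61°.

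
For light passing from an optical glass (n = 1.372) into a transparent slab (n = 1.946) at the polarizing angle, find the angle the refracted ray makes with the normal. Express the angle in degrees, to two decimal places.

θ_t ≈ 35.19°

θ_B = arctan(n₂/n₁) = arctan(1.946/1.372) = 54.81°.
At Brewster's angle the reflected and refracted rays are perpendicular, so θ_t = 90° − θ_B = 90° − 54.81° = 35.19°.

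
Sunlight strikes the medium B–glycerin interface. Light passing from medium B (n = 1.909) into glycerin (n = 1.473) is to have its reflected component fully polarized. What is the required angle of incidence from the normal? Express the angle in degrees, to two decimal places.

Here n₂/n₁ = 1.473/1.909 = 0.7716, and Brewster's law gives tan θ_B = n₂/n₁. Taking the arctangent, θ_B = 37.65°.

θ_B ≈ 37.65°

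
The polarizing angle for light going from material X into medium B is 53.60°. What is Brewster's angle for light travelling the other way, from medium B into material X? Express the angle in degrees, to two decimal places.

θ_B' ≈ 36.40°

Reversing the direction swaps n₁ and n₂, so tan θ_B' = 1/tan θ_B and θ_B' = 90° − θ_B.
Hence θ_B' = 90° − 53.60° = 36.40°.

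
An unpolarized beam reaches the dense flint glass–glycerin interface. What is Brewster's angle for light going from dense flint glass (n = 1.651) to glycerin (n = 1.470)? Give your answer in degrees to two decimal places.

Here n₂/n₁ = 1.470/1.651 = 0.8904, and Brewster's law gives tan θ_B = n₂/n₁.
So θ_B = arctan 0.8904 = 41.68°.

θ_B ≈ 41.68°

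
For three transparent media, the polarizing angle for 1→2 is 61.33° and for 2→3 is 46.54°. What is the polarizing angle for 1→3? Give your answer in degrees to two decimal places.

θ_B ≈ 62.61°

Each Brewster angle gives a ratio: n₂/n₁ = tan 61.33° = 1.8288, n₃/n₂ = tan 46.54° = 1.0553.
Multiplying, n₃/n₁ = 1.8288 × 1.0553 = 1.9299, and θ_B(1→3) = arctan 1.9299 = 62.61°.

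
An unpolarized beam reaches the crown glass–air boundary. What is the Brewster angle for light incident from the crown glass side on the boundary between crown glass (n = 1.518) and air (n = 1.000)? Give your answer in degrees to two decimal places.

Brewster's condition: tan θ_B = n₂/n₁ = 1.000/1.518 = 0.6588.
θ_B = arctan(0.6588) = 33.38°.

θ_B ≈ 33.38°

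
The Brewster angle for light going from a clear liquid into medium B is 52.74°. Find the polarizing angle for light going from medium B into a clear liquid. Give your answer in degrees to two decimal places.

tan θ_B' = n₁/n₂ = 1/tan θ_B, so θ_B' = 90° − θ_B.
θ_B' = 90° − 52.74° = 37.26°.

θ_B' ≈ 37.26°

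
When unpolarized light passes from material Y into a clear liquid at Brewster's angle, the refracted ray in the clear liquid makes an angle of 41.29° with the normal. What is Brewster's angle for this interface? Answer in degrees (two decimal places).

At Brewster's angle the reflected and refracted rays are perpendicular, so θ_B + θ_t = 90°.
So θ_B = 90° − θ_t = 90° − 41.29° = 48.71°.

θ_B ≈ 48.71°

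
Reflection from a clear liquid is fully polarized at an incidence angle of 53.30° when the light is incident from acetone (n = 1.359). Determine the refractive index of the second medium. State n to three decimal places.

Full polarization of the reflected beam means tan θ_B = n₂/n₁, where n₁ is the incident medium (acetone).
n₂ = n₁ tan θ_B = 1.359 × tan 53.30° = 1.823.

n ≈ 1.823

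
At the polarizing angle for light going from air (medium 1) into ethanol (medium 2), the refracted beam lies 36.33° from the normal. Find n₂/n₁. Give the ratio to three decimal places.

θ_B + θ_t = 90°, so θ_B = 90° − 36.33° = 53.67°.
tan θ_B = n₂/n₁, so n₂/n₁ = tan 53.67° = 1.360.

n₂/n₁ ≈ 1.360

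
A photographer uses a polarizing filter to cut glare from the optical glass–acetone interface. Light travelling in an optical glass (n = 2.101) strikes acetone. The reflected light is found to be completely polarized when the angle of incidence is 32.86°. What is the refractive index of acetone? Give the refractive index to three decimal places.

At the Brewster angle, tan θ_B = n₂/n₁ with n₁ on the incident side (an optical glass) and n₂ on the transmitted side (acetone).
n₂ = n₁ tan θ_B = 2.101 × tan 32.86° = 1.357.

n ≈ 1.357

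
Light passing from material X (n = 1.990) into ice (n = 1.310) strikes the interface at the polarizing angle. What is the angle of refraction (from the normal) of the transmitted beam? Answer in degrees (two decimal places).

First find Brewster's angle: tan θ_B = 1.310/1.990 = 0.6583, giving θ_B = 33.36°.
The refracted ray is perpendicular to the reflected ray, so θ_t = 90° − θ_B = 56.64°.

θ_t ≈ 56.64°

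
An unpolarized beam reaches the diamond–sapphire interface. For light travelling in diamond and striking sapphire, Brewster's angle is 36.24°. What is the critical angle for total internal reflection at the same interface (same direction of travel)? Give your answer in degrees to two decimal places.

θ_c ≈ 47.14°

From Brewster, n₂/n₁ = tan θ_B = tan 36.24° = 0.7330.
Then sin θ_c = n₂/n₁ = 0.7330, so θ_c = arcsin 0.7330 = 47.14°.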